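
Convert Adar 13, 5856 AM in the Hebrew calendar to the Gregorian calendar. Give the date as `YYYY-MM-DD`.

2096-03-07

Both dates share Julian Day Number 2486675; in the Gregorian calendar that is 7 March 2096 CE.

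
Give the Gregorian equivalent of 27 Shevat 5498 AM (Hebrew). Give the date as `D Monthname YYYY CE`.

Julian Day Number of the source date = 2355899.
Converting JDN 2355899 to the Gregorian calendar gives 17 February 1738 CE.

17 February 1738 CE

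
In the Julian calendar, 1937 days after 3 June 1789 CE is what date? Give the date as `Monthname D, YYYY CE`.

September 22, 1794 CE

JDN of 3 June 1789 CE = 2374644.
2374644 + 1937 = 2376581.
JDN 2376581 in the Julian calendar is September 22, 1794 CE.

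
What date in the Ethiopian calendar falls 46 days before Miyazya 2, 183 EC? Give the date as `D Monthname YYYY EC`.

JDN of Miyazya 2, 183 EC = 1790907.
1790907 − 46 = 1790861.
JDN 1790861 in the Ethiopian calendar is 16 Yekatit 183 EC.

16 Yekatit 183 EC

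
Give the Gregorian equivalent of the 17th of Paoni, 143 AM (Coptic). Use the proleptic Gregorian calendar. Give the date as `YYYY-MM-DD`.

0427-06-12

Julian Day Number of the source date = 1877181.
Converting JDN 1877181 to the Gregorian calendar gives 12 June 427 CE.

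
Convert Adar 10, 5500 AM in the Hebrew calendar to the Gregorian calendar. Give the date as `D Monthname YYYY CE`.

Both dates share Julian Day Number 2356650; in the Gregorian calendar that is 9 March 1740 CE.

9 March 1740 CE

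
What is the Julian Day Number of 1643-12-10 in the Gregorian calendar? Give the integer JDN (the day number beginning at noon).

2321497

JDN 2400001 is 17 November 1858 CE (Gregorian), MJD 0; the target day is −78504 days from there, so JDN = 2321497.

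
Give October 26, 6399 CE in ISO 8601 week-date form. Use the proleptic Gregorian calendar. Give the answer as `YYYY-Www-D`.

6399-W43-2

The weekday is Tuesday (ISO weekday 2).
That Tuesday belongs to ISO week 43 of ISO year 6399.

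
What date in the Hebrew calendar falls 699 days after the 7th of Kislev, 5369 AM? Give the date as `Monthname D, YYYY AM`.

The starting date is JDN 2308689; 2308689 + 699 = 2309388.
JDN 2309388 corresponds to Tishrei 28, 5371 AM.

Tishrei 28, 5371 AM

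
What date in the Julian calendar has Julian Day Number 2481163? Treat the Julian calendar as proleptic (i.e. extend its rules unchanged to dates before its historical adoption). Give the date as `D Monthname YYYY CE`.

20 January 2081 CE

JDN 2481163 is 2 February 2081 in the Gregorian calendar.
In the Julian calendar that day is 20 January 2081 CE.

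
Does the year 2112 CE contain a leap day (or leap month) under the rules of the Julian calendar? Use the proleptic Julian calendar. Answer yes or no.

2112 mod 4 = 0, so it is a leap year in the Julian calendar.

yes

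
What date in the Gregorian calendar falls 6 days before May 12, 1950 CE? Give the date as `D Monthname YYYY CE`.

The starting date is JDN 2433414; 2433414 − 6 = 2433408.
JDN 2433408 corresponds to 6 May 1950 CE.

6 May 1950 CE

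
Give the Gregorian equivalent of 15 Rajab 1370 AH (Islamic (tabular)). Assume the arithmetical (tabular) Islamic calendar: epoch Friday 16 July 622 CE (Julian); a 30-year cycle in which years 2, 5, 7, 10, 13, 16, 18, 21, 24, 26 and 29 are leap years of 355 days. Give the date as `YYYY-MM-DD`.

1951-04-22

Julian Day Number of the source date = 2433759.
Converting JDN 2433759 to the Gregorian calendar gives 22 April 1951 CE.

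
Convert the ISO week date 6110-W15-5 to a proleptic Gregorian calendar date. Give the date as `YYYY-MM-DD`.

ISO week 1 of 6110 is the week containing the first Thursday of 6110.
Week 15, day 5 (Friday) lands on 6110-04-11.

6110-04-11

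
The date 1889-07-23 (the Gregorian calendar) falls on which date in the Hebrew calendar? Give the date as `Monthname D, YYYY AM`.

Tammuz 24, 5649 AM

Both dates share Julian Day Number 2411207; in the Hebrew calendar that is 24 Tammuz 5649 AM.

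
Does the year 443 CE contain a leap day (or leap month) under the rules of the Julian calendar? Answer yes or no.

no

443 mod 4 = 3, so it is a common year in the Julian calendar.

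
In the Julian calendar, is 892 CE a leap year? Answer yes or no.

yes

892 mod 4 = 0, so it is a leap year in the Julian calendar.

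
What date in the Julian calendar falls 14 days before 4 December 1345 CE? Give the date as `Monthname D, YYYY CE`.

The starting date is JDN 2212657; 2212657 − 14 = 2212643.
JDN 2212643 corresponds to November 20, 1345 CE.

November 20, 1345 CE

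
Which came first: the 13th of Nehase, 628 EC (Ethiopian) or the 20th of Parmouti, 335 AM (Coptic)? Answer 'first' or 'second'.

second

The two dates have Julian Day Numbers 1953575 and 1947252 respectively.
Since 1947252 < 1953575, the second date comes first.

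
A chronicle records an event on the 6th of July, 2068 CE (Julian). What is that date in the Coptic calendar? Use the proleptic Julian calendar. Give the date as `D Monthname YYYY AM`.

12 Epip 1784 AM

The source date corresponds to 19 July 2068 in the Gregorian calendar (JDN 2476582).
That day falls on 12 Epip 1784 AM in the Coptic calendar.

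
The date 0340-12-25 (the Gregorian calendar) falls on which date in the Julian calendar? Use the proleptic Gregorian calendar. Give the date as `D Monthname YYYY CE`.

24 December 340 CE

At this point the Julian calendar is 1 day behind the Gregorian.
25 December 340 Gregorian − 1 day → 24 December 340 Julian.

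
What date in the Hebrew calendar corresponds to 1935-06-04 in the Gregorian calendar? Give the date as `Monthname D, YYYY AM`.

Sivan 3, 5695 AM

Julian Day Number of the source date = 2427958.
Converting JDN 2427958 to the Hebrew calendar gives 3 Sivan 5695 AM.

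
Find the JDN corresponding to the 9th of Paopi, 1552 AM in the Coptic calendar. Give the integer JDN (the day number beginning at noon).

2391571

Equivalently 19 October 1835 (Gregorian).
JDN 2400001 is 17 November 1858 CE (Gregorian), MJD 0; the target day is −8430 days from there, so JDN = 2391571.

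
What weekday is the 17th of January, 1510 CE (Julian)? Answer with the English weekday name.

This is JDN 2272602 (27 January 1510 Gregorian).
JDN 2272602 mod 7 = 3, and JDN 0 was a Monday, so this is a Thursday.

Thursday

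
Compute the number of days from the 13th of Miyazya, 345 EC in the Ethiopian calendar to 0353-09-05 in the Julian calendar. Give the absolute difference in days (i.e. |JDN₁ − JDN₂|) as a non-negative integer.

JDN of the first date = 1850089.
JDN of the second date = 1850239.
|1850239 − 1850089| = 150.

150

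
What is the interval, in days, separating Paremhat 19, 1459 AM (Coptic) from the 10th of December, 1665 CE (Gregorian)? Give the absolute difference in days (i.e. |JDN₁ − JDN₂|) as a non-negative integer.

JDN of the first date = 2357762.
JDN of the second date = 2329533.
|2329533 − 2357762| = 28229.

28229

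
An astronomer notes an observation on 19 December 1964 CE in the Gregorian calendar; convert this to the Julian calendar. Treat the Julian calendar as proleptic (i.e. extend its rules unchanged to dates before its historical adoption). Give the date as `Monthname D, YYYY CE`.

December 6, 1964 CE

At this point the Julian calendar is 13 days behind the Gregorian.
19 December 1964 Gregorian − 13 days → 6 December 1964 Julian.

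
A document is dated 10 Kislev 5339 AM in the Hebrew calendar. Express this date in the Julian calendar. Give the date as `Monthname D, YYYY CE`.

November 9, 1578 CE

Both dates share Julian Day Number 2297735; in the Julian calendar that is 9 November 1578 CE.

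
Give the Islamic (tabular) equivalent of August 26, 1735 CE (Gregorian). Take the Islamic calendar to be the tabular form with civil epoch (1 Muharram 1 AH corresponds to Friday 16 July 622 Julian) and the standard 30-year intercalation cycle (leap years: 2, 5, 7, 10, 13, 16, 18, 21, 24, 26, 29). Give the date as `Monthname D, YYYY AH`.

Rabi' al-Thani 6, 1148 AH

Both dates share Julian Day Number 2354993; in the tabular Islamic calendar that is 6 Rabi' al-Thani 1148 AH.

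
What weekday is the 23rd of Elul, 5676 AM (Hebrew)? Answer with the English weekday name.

In the Gregorian calendar this is 21 September 1916 (JDN 2421128).
2421128 ≡ 3 (mod 7); counting from Monday = 0 gives Thursday.

Thursday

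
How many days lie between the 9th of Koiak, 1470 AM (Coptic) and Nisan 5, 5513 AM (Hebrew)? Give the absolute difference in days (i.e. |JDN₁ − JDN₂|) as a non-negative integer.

JDN of the first date = 2361680.
JDN of the second date = 2361429.
|2361429 − 2361680| = 251.

251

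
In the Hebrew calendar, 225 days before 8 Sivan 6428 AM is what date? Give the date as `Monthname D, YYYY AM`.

Cheshvan 19, 6428 AM

JDN of 8 Sivan 6428 AM = 2695687.
2695687 − 225 = 2695462.
JDN 2695462 in the Hebrew calendar is Cheshvan 19, 6428 AM.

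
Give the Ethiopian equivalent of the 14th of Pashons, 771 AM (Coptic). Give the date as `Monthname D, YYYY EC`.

Both dates share Julian Day Number 2106525; in the Ethiopian calendar that is 14 Ginbot 1047 EC.

Ginbot 14, 1047 EC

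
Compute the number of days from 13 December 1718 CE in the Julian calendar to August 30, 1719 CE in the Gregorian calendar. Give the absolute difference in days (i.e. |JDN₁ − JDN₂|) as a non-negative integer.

First date → JDN 2348904; second date → JDN 2349153.
The interval is |2348904 − 2349153| = 249 days.

249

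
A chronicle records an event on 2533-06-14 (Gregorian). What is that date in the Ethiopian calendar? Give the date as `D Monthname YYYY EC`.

3 Sene 2525 EC

Julian Day Number of the source date = 2646384.
Converting JDN 2646384 to the Ethiopian calendar gives 3 Sene 2525 EC.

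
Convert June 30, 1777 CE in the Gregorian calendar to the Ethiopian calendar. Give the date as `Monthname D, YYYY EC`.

Both dates share Julian Day Number 2370277; in the Ethiopian calendar that is 25 Sene 1769 EC.

Sene 25, 1769 EC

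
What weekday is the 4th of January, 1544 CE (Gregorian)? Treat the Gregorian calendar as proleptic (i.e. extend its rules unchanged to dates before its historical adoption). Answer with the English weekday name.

JDN 2284997 mod 7 = 1, and JDN 0 was a Monday, so this is a Tuesday.

Tuesday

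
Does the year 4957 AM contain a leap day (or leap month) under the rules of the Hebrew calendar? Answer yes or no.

Hebrew year 4957 is year 17 of its 19-year Metonic cycle; leap years are at positions 3, 6, 8, 11, 14, 17, 19, so it is a leap year (13 months).

yes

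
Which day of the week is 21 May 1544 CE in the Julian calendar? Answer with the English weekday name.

Equivalently 31 May 1544 Gregorian, JDN 2285145.
Since JDN mod 7 = 2 (0 = Monday), the day is Wednesday.

Wednesday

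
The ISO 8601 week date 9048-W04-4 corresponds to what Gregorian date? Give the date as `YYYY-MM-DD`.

9048-01-27

ISO week 1 of 9048 is the week containing the first Thursday of 9048.
Week 4, day 4 (Thursday) lands on 9048-01-27.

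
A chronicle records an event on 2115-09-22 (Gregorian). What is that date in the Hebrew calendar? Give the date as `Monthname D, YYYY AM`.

Tishrei 4, 5876 AM

Both dates share Julian Day Number 2493812; in the Hebrew calendar that is 4 Tishrei 5876 AM.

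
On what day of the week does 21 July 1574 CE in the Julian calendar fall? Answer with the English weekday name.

Wednesday

In the proleptic Gregorian calendar this is 31 July 1574 (JDN 2296163).
2296163 ≡ 2 (mod 7); counting from Monday = 0 gives Wednesday.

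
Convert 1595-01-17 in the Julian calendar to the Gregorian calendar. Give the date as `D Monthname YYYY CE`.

27 January 1595 CE

For dates in this range the Gregorian date is 10 days ahead of the Julian.
17 January 1595 Julian + 10 days → 27 January 1595 Gregorian.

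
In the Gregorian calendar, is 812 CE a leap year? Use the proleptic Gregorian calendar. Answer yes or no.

yes

812 is divisible by 4 and not by 100, so it is a leap year.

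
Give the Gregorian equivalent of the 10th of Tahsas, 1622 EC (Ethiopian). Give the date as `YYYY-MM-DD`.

1629-12-16

Both dates share Julian Day Number 2316390; in the Gregorian calendar that is 16 December 1629 CE.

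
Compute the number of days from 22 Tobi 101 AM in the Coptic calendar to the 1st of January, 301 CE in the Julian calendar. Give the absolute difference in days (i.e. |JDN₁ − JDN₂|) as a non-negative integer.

30697

First date → JDN 1861696; second date → JDN 1830999.
The interval is |1861696 − 1830999| = 30697 days.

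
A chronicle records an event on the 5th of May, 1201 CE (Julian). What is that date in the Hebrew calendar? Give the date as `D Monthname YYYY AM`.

29 Iyar 4961 AM

The source date corresponds to 12 May 1201 in the proleptic Gregorian calendar (JDN 2159848).
That day falls on 29 Iyar 4961 AM in the Hebrew calendar.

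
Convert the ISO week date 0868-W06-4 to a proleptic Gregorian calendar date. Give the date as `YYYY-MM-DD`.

ISO week 1 of 868 is the week containing the first Thursday of 868.
Week 6, day 4 (Thursday) lands on 0868-02-09.

0868-02-09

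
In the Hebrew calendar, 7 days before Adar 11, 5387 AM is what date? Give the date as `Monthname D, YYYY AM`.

Adar 4, 5387 AM

The starting date is JDN 2315367; 2315367 − 7 = 2315360.
JDN 2315360 corresponds to Adar 4, 5387 AM.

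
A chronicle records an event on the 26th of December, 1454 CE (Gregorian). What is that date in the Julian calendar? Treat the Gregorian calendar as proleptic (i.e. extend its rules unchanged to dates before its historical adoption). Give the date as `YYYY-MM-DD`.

For dates in this range the Gregorian date is 9 days ahead of the Julian.
26 December 1454 Gregorian − 9 days → 17 December 1454 Julian.

1454-12-17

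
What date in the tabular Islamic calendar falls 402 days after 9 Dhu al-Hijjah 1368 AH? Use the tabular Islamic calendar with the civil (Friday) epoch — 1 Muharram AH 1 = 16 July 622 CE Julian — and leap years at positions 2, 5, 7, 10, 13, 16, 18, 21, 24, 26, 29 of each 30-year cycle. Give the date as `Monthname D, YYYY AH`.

The starting date is JDN 2433192; 2433192 + 402 = 2433594.
JDN 2433594 corresponds to Muharram 27, 1370 AH.

Muharram 27, 1370 AH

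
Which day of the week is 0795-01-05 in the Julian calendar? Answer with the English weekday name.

Monday

This is JDN 2011436 (9 January 795 Gregorian).
2011436 ≡ 0 (mod 7); counting from Monday = 0 gives Monday.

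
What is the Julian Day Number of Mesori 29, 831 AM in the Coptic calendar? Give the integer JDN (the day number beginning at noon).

2128545

Equivalently 29 August 1115 (proleptic Gregorian).
JDN 2299161 is 15 October 1582 CE (Gregorian); the target day is −170616 days from there, so JDN = 2128545.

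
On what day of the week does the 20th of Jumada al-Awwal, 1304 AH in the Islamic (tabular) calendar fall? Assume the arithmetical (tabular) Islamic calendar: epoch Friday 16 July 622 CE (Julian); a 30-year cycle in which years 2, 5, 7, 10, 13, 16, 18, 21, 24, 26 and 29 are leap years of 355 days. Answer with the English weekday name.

Monday

This is JDN 2410317 (14 February 1887 Gregorian).
2410317 ≡ 0 (mod 7); counting from Monday = 0 gives Monday.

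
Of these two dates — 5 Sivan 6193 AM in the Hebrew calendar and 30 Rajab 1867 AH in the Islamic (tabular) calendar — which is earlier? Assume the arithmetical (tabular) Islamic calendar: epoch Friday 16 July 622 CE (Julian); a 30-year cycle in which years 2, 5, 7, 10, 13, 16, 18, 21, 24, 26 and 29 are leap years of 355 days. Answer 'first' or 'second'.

Converting both to JDN: 2609839 vs 2609894; the smaller is the first.

first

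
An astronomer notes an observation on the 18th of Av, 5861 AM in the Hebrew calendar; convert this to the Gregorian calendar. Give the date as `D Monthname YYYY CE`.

13 August 2101 CE

Both dates share Julian Day Number 2488659; in the Gregorian calendar that is 13 August 2101 CE.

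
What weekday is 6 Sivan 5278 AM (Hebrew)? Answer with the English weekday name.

In the proleptic Gregorian calendar this is 26 May 1518 (JDN 2275643).
Since JDN mod 7 = 6 (0 = Monday), the day is Sunday.

Sunday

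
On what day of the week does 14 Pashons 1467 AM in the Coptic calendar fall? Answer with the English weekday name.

Thursday

In the Gregorian calendar this is 20 May 1751 (JDN 2360739).
JDN 2360739 mod 7 = 3, and JDN 0 was a Monday, so this is a Thursday.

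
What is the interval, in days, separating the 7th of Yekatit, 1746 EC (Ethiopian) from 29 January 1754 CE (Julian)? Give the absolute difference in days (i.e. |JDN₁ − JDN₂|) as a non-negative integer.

First date → JDN 2361738; second date → JDN 2361735.
The interval is |2361738 − 2361735| = 3 days.

3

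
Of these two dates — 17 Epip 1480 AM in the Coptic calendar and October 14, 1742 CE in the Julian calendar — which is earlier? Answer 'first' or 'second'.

second

The two dates have Julian Day Numbers 2365551 and 2357610 respectively.
Since 2357610 < 2365551, the second date comes first.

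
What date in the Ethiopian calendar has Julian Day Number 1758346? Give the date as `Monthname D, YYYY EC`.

JDN 1758346 is 1 February 102 in the proleptic Gregorian calendar.
In the Ethiopian calendar that day is Yekatit 8, 94 EC.

Yekatit 8, 94 EC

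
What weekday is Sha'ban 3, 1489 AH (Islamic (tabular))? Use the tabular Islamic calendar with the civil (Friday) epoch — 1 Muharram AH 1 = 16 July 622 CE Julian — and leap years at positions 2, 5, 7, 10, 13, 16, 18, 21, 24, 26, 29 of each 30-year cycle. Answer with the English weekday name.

Saturday

This is JDN 2475947 (23 October 2066 Gregorian).
Since JDN mod 7 = 5 (0 = Monday), the day is Saturday.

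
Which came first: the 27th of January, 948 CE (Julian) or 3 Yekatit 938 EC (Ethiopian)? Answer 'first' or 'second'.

Converting both to JDN: 2067341 vs 2066612; the smaller is the second.

second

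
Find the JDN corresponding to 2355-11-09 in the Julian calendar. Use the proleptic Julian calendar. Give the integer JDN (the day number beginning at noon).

Equivalently 25 November 2355 (Gregorian).
JDN 2299161 is 15 October 1582 CE (Gregorian); the target day is +282373 days from there, so JDN = 2581534.

2581534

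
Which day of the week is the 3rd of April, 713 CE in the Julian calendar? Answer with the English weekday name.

This is JDN 1981574 (7 April 713 Gregorian).
JDN 1981574 mod 7 = 0, and JDN 0 was a Monday, so this is a Monday.

Monday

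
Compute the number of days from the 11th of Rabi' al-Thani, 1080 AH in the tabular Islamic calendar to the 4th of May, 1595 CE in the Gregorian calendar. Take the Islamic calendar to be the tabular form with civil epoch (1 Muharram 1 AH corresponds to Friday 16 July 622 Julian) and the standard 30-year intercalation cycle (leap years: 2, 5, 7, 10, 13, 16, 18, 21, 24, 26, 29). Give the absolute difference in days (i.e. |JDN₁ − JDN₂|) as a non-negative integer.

27156

First date → JDN 2330901; second date → JDN 2303745.
The interval is |2330901 − 2303745| = 27156 days.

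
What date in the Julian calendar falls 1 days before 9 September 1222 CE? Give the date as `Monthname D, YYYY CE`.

Counting 1 day back from JDN 2167645 reaches JDN 2167644, which is September 8, 1222 CE.

September 8, 1222 CE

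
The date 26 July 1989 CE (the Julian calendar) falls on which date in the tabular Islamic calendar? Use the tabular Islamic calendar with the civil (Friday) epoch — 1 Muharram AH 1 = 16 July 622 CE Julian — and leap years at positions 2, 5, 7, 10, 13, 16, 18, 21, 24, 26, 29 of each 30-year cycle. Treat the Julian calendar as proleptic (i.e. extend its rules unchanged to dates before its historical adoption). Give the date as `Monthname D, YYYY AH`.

Muharram 5, 1410 AH

Both dates share Julian Day Number 2447747; in the tabular Islamic calendar that is 5 Muharram 1410 AH.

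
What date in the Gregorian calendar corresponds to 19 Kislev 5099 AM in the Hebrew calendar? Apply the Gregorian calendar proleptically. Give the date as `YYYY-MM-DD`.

Both dates share Julian Day Number 2210097; in the Gregorian calendar that is 9 December 1338 CE.

1338-12-09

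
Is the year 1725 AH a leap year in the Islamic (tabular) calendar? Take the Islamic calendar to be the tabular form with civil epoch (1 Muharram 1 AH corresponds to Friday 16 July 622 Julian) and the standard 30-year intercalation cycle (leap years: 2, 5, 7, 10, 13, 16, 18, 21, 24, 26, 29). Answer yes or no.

Year 1725 AH is year 15 of its 30-year cycle; leap positions are 2, 5, 7, 10, 13, 16, 18, 21, 24, 26, 29, so it is a common year (354 days).

no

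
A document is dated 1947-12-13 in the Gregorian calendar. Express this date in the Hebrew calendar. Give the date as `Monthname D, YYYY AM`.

Both dates share Julian Day Number 2432533; in the Hebrew calendar that is 30 Kislev 5708 AM.

Kislev 30, 5708 AM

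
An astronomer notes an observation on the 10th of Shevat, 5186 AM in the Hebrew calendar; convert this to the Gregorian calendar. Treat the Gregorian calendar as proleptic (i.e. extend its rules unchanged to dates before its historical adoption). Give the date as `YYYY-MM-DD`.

1426-01-27

Both dates share Julian Day Number 2241922; in the Gregorian calendar that is 27 January 1426 CE.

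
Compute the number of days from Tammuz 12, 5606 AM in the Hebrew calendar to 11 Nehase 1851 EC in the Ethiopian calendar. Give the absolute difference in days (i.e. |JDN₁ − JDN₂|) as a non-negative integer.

4789

First date → JDN 2395484; second date → JDN 2400273.
The interval is |2395484 − 2400273| = 4789 days.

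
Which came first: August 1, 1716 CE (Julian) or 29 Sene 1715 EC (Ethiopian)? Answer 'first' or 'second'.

first

The two dates have Julian Day Numbers 2348040 and 2350557 respectively.
Since 2348040 < 2350557, the first date comes first.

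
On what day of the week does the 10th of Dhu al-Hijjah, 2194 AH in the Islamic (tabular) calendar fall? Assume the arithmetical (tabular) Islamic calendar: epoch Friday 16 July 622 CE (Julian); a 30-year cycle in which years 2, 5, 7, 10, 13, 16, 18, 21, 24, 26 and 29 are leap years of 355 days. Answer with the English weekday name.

Wednesday

This is JDN 2725900 (28 February 2751 Gregorian).
2725900 ≡ 2 (mod 7); counting from Monday = 0 gives Wednesday.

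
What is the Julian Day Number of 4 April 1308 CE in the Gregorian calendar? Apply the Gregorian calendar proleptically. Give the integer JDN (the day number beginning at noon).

2198891

JDN 2451545 is 1 January 2000 CE (Gregorian); the target day is −252654 days from there, so JDN = 2198891.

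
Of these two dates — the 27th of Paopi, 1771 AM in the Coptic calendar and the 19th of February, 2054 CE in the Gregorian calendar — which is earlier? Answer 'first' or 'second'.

First date → JDN 2471578; second date → JDN 2471318.
JDN 2471318 < JDN 2471578, so the second date is earlier.

second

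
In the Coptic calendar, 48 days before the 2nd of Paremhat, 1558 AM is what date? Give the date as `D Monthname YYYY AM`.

JDN of the 2nd of Paremhat, 1558 AM = 2393905.
2393905 − 48 = 2393857.
JDN 2393857 in the Coptic calendar is 14 Tobi 1558 AM.

14 Tobi 1558 AM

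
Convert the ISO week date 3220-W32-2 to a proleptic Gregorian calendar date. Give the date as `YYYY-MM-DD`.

3220-08-04

ISO week 1 of 3220 is the week containing the first Thursday of 3220.
Week 32, day 2 (Tuesday) lands on 3220-08-04.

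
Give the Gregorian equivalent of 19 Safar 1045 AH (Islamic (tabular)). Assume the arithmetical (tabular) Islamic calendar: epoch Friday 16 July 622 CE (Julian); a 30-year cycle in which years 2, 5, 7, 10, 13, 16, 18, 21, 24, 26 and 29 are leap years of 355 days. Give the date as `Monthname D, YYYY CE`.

Both dates share Julian Day Number 2318447; in the Gregorian calendar that is 4 August 1635 CE.

August 4, 1635 CE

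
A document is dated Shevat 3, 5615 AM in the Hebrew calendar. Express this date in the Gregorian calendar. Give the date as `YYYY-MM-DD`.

Julian Day Number of the source date = 2398606.
Converting JDN 2398606 to the Gregorian calendar gives 22 January 1855 CE.

1855-01-22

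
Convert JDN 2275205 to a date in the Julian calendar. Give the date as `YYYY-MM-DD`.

1517-03-04

JDN 2275205 is 14 March 1517 in the proleptic Gregorian calendar.
In the Julian calendar that day is 1517-03-04.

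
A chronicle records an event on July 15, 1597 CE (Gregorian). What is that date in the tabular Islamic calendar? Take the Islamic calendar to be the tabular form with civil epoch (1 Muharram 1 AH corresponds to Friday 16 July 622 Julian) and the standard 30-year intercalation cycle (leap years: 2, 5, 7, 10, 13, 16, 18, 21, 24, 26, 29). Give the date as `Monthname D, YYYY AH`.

Dhu al-Qa'dah 30, 1005 AH

Both dates share Julian Day Number 2304548; in the tabular Islamic calendar that is 30 Dhu al-Qa'dah 1005 AH.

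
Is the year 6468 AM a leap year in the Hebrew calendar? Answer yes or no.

yes

Hebrew year 6468 is year 8 of its 19-year Metonic cycle; leap years are at positions 3, 6, 8, 11, 14, 17, 19, so it is a leap year (13 months).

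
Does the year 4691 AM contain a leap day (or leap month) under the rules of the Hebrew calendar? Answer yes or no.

yes

Hebrew year 4691 is year 17 of its 19-year Metonic cycle; leap years are at positions 3, 6, 8, 11, 14, 17, 19, so it is a leap year (13 months).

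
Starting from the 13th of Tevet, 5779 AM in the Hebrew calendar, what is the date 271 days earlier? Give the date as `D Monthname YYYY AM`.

JDN of the 13th of Tevet, 5779 AM = 2458474.
2458474 − 271 = 2458203.
JDN 2458203 in the Hebrew calendar is 9 Nisan 5778 AM.

9 Nisan 5778 AM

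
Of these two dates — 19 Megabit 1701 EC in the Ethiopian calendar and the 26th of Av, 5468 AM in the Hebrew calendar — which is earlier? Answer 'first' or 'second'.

Converting both to JDN: 2345344 vs 2345118; the smaller is the second.

second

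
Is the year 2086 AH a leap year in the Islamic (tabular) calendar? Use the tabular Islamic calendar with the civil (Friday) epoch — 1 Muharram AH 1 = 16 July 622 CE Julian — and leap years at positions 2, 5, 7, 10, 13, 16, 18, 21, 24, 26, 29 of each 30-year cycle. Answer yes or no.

yes

Year 2086 AH is year 16 of its 30-year cycle; leap positions are 2, 5, 7, 10, 13, 16, 18, 21, 24, 26, 29, so it is a leap year (355 days).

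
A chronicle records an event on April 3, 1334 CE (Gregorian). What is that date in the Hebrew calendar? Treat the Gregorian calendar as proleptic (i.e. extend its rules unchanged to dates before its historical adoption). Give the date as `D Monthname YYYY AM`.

Julian Day Number of the source date = 2208386.
Converting JDN 2208386 to the Hebrew calendar gives 19 Nisan 5094 AM.

19 Nisan 5094 AM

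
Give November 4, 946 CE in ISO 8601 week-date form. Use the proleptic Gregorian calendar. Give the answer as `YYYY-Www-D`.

The weekday is Friday (ISO weekday 5).
That Friday belongs to ISO week 44 of ISO year 946.

0946-W44-5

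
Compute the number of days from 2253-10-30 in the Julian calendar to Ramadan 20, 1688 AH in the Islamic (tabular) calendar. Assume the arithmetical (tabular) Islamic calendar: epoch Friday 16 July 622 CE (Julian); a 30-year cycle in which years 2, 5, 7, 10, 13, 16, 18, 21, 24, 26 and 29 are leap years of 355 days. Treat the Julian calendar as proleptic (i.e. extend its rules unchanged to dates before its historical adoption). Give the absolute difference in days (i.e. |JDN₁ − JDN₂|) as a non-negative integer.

2243

First date → JDN 2544269; second date → JDN 2546512.
The interval is |2544269 − 2546512| = 2243 days.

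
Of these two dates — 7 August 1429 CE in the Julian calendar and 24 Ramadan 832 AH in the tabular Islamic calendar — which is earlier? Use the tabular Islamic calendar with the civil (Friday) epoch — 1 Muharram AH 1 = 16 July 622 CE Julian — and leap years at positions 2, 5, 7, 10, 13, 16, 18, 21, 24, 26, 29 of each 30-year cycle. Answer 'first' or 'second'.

Converting both to JDN: 2243219 vs 2243178; the smaller is the second.

second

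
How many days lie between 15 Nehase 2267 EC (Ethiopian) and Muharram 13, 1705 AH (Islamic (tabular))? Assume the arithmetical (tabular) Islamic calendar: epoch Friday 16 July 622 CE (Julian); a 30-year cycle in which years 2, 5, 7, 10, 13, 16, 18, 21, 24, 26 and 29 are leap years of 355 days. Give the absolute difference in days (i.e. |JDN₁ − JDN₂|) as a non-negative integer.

72

First date → JDN 2552221; second date → JDN 2552293.
The interval is |2552221 − 2552293| = 72 days.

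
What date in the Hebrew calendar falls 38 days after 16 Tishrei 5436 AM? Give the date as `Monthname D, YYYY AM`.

Cheshvan 24, 5436 AM

The starting date is JDN 2333120; 2333120 + 38 = 2333158.
JDN 2333158 corresponds to Cheshvan 24, 5436 AM.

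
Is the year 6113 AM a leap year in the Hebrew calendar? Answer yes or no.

yes

Hebrew year 6113 is year 14 of its 19-year Metonic cycle; leap years are at positions 3, 6, 8, 11, 14, 17, 19, so it is a leap year (13 months).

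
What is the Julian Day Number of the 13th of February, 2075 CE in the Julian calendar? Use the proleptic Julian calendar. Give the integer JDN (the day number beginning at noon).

In the Gregorian calendar the same day is 26 February 2075.
JDN 2299161 is 15 October 1582 CE (Gregorian); the target day is +179834 days from there, so JDN = 2478995.

2478995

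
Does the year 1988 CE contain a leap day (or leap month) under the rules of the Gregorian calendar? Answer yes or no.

yes

1988 is divisible by 4 and not by 100, so it is a leap year.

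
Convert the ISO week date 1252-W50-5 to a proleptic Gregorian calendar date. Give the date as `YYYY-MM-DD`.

ISO week 1 of 1252 is the week containing the first Thursday of 1252.
Week 50, day 5 (Friday) lands on 1252-12-13.

1252-12-13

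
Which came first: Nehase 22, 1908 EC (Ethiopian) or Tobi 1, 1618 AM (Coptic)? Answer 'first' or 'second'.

Converting both to JDN: 2421104 vs 2415759; the smaller is the second.

second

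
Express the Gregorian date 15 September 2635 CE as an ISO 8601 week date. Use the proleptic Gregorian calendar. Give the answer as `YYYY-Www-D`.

2635-W38-2

The weekday is Tuesday (ISO weekday 2).
That Tuesday belongs to ISO week 38 of ISO year 2635.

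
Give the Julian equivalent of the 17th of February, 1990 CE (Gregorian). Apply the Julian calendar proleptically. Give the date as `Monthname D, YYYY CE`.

February 4, 1990 CE

At this point the Julian calendar is 13 days behind the Gregorian.
17 February 1990 Gregorian − 13 days → 4 February 1990 Julian.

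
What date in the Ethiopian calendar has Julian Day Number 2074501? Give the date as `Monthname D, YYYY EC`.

Meskerem 6, 960 EC

JDN 2074501 is 9 September 967 in the proleptic Gregorian calendar.
In the Ethiopian calendar that day is Meskerem 6, 960 EC.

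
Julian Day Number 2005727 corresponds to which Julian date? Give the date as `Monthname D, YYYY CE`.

JDN 2005727 is 24 May 779 in the proleptic Gregorian calendar.
In the Julian calendar that day is May 20, 779 CE.

May 20, 779 CE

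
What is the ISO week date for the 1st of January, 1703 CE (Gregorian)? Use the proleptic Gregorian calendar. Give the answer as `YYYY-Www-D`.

1703-W01-1

The weekday is Monday (ISO weekday 1).
That Monday belongs to ISO week 1 of ISO year 1703.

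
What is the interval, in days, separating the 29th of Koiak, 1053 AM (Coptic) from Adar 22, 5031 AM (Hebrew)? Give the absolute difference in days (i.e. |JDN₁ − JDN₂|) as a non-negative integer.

First date → JDN 2209391; second date → JDN 2185355.
The interval is |2209391 − 2185355| = 24036 days.

24036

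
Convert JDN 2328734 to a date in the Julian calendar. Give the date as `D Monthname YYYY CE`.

The Gregorian equivalent of JDN 2328734 is 3 October 1663.
In the Julian calendar that day is 23 September 1663 CE.

23 September 1663 CE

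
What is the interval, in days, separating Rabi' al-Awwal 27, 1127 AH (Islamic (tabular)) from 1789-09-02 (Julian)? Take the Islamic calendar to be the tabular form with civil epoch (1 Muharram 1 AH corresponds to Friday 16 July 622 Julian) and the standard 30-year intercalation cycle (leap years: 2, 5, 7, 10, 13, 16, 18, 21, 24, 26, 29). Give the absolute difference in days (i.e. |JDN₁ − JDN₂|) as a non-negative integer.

27193

JDN of the first date = 2347542.
JDN of the second date = 2374735.
|2374735 − 2347542| = 27193.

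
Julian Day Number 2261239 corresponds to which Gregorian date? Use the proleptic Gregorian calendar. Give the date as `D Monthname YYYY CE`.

Counting from JDN 2299161 = 15 Oct 1582 gives an offset of -37922 days.

17 December 1478 CE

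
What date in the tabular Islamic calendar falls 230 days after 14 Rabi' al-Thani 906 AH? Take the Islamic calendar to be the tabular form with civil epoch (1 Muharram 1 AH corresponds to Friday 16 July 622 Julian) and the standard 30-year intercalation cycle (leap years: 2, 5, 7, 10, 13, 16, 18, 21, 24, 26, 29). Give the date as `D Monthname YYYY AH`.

The starting date is JDN 2269244; 2269244 + 230 = 2269474.
JDN 2269474 corresponds to 8 Dhu al-Hijjah 906 AH.

8 Dhu al-Hijjah 906 AH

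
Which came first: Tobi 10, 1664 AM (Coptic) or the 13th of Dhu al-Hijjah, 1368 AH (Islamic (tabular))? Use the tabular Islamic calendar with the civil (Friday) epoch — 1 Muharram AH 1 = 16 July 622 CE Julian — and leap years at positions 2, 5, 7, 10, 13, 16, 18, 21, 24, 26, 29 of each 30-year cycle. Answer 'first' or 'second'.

First date → JDN 2432570; second date → JDN 2433196.
JDN 2432570 < JDN 2433196, so the first date is earlier.

first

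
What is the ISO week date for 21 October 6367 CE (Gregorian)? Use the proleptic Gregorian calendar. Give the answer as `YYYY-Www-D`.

6367-W42-6

The weekday is Saturday (ISO weekday 6).
That Saturday belongs to ISO week 42 of ISO year 6367.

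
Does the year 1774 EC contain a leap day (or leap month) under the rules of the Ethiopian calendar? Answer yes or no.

no

1774 mod 4 = 2; in the Ethiopian calendar a year is leap when year mod 4 = 3, so it is a common year.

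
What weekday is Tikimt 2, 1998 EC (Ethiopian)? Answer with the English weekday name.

Equivalently 12 October 2005 Gregorian, JDN 2453656.
Since JDN mod 7 = 2 (0 = Monday), the day is Wednesday.

Wednesday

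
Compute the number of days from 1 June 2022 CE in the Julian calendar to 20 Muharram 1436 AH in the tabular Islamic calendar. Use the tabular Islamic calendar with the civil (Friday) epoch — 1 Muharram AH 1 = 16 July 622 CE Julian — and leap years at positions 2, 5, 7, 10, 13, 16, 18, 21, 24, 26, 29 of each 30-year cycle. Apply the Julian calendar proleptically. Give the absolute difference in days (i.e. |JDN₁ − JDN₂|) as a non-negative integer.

JDN of the first date = 2459745.
JDN of the second date = 2456975.
|2456975 − 2459745| = 2770.

2770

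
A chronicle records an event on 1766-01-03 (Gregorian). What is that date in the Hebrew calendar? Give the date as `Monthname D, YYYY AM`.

Tevet 22, 5526 AM

Both dates share Julian Day Number 2366081; in the Hebrew calendar that is 22 Tevet 5526 AM.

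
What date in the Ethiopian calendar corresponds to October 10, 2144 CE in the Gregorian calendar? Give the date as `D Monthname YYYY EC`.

Julian Day Number of the source date = 2504423.
Converting JDN 2504423 to the Ethiopian calendar gives 29 Meskerem 2137 EC.

29 Meskerem 2137 EC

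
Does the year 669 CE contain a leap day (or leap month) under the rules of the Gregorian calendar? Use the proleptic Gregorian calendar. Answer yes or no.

669 is not divisible by 4, so it is a common year.

no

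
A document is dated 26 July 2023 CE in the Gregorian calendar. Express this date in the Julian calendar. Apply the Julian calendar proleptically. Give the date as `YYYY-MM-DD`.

At this point the Julian calendar is 13 days behind the Gregorian.
26 July 2023 Gregorian − 13 days → 13 July 2023 Julian.

2023-07-13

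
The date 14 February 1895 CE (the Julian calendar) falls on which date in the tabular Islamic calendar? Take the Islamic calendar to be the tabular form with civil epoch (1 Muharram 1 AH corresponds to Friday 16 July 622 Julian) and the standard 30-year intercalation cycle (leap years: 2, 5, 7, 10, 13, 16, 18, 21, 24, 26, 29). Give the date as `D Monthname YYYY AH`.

1 Ramadan 1312 AH

Julian Day Number of the source date = 2413251.
Converting JDN 2413251 to the tabular Islamic calendar gives 1 Ramadan 1312 AH.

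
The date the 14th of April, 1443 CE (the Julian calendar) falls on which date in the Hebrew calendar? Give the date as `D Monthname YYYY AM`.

Julian Day Number of the source date = 2248217.
Converting JDN 2248217 to the Hebrew calendar gives 14 Iyar 5203 AM.

14 Iyar 5203 AM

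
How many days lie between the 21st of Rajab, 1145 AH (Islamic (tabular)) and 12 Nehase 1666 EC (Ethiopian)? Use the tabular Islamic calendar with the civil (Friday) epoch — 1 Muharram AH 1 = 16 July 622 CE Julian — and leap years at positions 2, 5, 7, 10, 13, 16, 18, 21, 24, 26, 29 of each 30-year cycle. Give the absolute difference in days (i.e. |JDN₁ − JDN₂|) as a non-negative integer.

21329

JDN of the first date = 2354032.
JDN of the second date = 2332703.
|2332703 − 2354032| = 21329.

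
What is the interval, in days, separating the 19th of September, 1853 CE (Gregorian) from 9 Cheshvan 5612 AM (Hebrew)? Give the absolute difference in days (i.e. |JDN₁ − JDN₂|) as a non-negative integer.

685

First date → JDN 2398116; second date → JDN 2397431.
The interval is |2398116 − 2397431| = 685 days.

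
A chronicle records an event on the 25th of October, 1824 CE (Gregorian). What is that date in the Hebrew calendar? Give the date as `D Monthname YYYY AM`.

3 Cheshvan 5585 AM

Julian Day Number of the source date = 2387560.
Converting JDN 2387560 to the Hebrew calendar gives 3 Cheshvan 5585 AM.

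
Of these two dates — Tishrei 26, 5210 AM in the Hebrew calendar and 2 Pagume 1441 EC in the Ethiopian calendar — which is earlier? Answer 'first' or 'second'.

First date → JDN 2250591; second date → JDN 2250542.
JDN 2250542 < JDN 2250591, so the second date is earlier.

second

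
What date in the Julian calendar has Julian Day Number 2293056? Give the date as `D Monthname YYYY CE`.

17 January 1566 CE

The proleptic Gregorian equivalent of JDN 2293056 is 27 January 1566.
In the Julian calendar that day is 17 January 1566 CE.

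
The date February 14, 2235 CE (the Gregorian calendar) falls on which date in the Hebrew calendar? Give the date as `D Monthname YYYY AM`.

Julian Day Number of the source date = 2537421.
Converting JDN 2537421 to the Hebrew calendar gives 25 Shevat 5995 AM.

25 Shevat 5995 AM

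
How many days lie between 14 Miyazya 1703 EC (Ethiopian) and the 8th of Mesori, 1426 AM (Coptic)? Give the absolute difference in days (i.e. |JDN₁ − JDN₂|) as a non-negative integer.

First date → JDN 2346099; second date → JDN 2345848.
The interval is |2346099 − 2345848| = 251 days.

251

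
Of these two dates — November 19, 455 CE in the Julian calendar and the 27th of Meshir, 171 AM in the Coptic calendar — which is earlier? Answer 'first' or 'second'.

First date → JDN 1887569; second date → JDN 1887298.
JDN 1887298 < JDN 1887569, so the second date is earlier.

second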